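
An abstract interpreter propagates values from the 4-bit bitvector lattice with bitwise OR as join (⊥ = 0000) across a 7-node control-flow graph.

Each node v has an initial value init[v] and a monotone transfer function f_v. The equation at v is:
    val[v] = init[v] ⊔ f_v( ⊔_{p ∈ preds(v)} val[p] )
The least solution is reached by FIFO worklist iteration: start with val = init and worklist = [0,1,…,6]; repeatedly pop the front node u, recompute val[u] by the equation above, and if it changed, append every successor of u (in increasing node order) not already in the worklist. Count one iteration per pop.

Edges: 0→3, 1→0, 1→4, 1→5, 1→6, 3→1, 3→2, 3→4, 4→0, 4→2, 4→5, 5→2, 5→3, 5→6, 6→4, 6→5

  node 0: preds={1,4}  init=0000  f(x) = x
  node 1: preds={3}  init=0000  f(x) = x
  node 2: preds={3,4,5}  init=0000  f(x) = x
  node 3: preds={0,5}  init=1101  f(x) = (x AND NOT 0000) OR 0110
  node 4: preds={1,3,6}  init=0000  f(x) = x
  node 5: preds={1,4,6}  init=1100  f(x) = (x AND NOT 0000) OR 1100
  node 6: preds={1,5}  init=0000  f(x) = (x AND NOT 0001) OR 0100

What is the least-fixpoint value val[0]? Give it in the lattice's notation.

1111

Worklist (15 pops):
  #1 pop 0: in=0000 → 0000 (no change)
  #2 pop 1: in=1101 → 1101 (was 0000); enqueue [0]
  #3 pop 2: in=1101 → 1101 (was 0000); enqueue []
  #4 pop 3: in=1100 → 1111 (was 1101); enqueue [1,2]
  #5 pop 4: in=1111 → 1111 (was 0000); enqueue []
  #6 pop 5: in=1111 → 1111 (was 1100); enqueue [3]
  #7 pop 6: in=1111 → 1110 (was 0000); enqueue [4,5]
  #8 pop 0: in=1111 → 1111 (was 0000); enqueue []
  #9 pop 1: in=1111 → 1111 (was 1101); enqueue [0,6]
  #10 pop 2: in=1111 → 1111 (was 1101); enqueue []
  #11 pop 3: in=1111 → 1111 (no change)
  #12 pop 4: in=1111 → 1111 (no change)
  #13 pop 5: in=1111 → 1111 (no change)
  #14 pop 0: in=1111 → 1111 (no change)
  #15 pop 6: in=1111 → 1110 (no change)

Fixpoint:
  val[0] = 1111
  val[1] = 1111
  val[2] = 1111
  val[3] = 1111
  val[4] = 1111
  val[5] = 1111
  val[6] = 1110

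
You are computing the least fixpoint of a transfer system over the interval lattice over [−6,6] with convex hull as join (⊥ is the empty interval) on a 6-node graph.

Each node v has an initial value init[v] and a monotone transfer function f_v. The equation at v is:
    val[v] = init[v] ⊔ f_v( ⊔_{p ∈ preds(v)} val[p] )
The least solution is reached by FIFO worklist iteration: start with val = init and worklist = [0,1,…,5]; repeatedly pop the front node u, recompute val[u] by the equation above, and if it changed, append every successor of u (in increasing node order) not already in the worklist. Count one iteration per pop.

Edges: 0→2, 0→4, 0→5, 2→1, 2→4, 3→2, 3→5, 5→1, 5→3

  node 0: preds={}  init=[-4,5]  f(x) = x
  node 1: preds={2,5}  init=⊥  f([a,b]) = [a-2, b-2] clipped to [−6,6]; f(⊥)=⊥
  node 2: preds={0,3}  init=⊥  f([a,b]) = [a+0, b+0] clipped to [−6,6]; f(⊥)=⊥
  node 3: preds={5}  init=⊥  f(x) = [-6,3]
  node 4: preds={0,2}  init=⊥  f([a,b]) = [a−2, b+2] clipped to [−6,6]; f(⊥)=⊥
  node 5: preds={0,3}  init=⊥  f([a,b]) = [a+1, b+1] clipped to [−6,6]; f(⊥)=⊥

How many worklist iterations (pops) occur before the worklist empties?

Trace (11 dequeues):
  [1] u=0 | in ⊥ | out [-4,5] | ==
  [2] u=1 | in ⊥ | out ⊥ | ==
  [3] u=2 | in [-4,5] | out [-4,5] | prev ⊥ | push {1}
  [4] u=3 | in ⊥ | out [-6,3] | prev ⊥ | push {2}
  [5] u=4 | in [-4,5] | out [-6,6] | prev ⊥ | push {}
  [6] u=5 | in [-6,5] | out [-5,6] | prev ⊥ | push {3}
  [7] u=1 | in [-5,6] | out [-6,4] | prev ⊥ | push {}
  [8] u=2 | in [-6,5] | out [-6,5] | prev [-4,5] | push {1,4}
  [9] u=3 | in [-5,6] | out [-6,3] | ==
  [10] u=1 | in [-6,6] | out [-6,4] | ==
  [11] u=4 | in [-6,5] | out [-6,6] | ==

Converged values:
  [0] [-4,5]
  [1] [-6,4]
  [2] [-6,5]
  [3] [-6,3]
  [4] [-6,6]
  [5] [-5,6]

11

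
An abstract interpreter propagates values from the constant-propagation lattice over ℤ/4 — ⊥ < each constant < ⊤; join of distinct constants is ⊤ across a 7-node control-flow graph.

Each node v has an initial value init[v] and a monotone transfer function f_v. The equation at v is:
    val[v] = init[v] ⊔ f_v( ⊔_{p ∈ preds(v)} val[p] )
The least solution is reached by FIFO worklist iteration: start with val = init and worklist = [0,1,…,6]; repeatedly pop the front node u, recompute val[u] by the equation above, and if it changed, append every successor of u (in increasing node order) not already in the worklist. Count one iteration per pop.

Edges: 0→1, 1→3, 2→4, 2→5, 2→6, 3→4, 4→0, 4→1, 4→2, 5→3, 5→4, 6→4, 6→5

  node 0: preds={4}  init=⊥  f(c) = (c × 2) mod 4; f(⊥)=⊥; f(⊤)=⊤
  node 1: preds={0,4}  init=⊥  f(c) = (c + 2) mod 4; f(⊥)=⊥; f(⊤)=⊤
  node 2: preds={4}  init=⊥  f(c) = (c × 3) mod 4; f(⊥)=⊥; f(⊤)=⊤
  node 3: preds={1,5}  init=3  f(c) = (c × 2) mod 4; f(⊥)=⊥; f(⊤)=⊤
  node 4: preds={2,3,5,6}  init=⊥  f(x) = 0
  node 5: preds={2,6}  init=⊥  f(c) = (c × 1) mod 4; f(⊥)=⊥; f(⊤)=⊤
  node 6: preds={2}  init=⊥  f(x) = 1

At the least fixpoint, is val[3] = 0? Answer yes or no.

no

Worklist (15 pops):
  #1 pop 0: in=⊥ → ⊥ (no change)
  #2 pop 1: in=⊥ → ⊥ (no change)
  #3 pop 2: in=⊥ → ⊥ (no change)
  #4 pop 3: in=⊥ → 3 (no change)
  #5 pop 4: in=3 → 0 (was ⊥); enqueue [0,1,2]
  #6 pop 5: in=⊥ → ⊥ (no change)
  #7 pop 6: in=⊥ → 1 (was ⊥); enqueue [4,5]
  #8 pop 0: in=0 → 0 (was ⊥); enqueue []
  #9 pop 1: in=0 → 2 (was ⊥); enqueue [3]
  #10 pop 2: in=0 → 0 (was ⊥); enqueue [6]
  #11 pop 4: in=⊤ → 0 (no change)
  #12 pop 5: in=⊤ → ⊤ (was ⊥); enqueue [4]
  #13 pop 3: in=⊤ → ⊤ (was 3); enqueue []
  #14 pop 6: in=0 → 1 (no change)
  #15 pop 4: in=⊤ → 0 (no change)

Fixpoint:
  val[0] = 0
  val[1] = 2
  val[2] = 0
  val[3] = ⊤
  val[4] = 0
  val[5] = ⊤
  val[6] = 1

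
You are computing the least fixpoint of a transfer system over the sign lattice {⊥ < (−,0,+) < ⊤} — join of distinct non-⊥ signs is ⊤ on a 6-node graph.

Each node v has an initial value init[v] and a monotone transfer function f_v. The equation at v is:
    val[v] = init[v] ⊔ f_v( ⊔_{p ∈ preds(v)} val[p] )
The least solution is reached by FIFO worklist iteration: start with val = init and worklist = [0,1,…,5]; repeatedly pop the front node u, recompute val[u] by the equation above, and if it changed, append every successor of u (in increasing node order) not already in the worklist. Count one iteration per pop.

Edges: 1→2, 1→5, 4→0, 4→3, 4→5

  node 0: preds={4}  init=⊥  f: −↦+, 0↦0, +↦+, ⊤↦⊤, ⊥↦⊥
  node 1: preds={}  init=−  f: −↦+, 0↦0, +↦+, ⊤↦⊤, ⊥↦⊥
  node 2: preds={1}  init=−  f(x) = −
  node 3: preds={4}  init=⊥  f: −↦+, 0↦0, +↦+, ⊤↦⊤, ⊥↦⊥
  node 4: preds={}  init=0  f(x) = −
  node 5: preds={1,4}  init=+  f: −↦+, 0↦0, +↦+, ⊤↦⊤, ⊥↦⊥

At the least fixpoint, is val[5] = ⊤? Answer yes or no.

yes

Worklist (8 pops):
  #1 pop 0: in=0 → 0 (was ⊥); enqueue []
  #2 pop 1: in=⊥ → − (no change)
  #3 pop 2: in=− → − (no change)
  #4 pop 3: in=0 → 0 (was ⊥); enqueue []
  #5 pop 4: in=⊥ → ⊤ (was 0); enqueue [0,3]
  #6 pop 5: in=⊤ → ⊤ (was +); enqueue []
  #7 pop 0: in=⊤ → ⊤ (was 0); enqueue []
  #8 pop 3: in=⊤ → ⊤ (was 0); enqueue []

Fixpoint:
  val[0] = ⊤
  val[1] = −
  val[2] = −
  val[3] = ⊤
  val[4] = ⊤
  val[5] = ⊤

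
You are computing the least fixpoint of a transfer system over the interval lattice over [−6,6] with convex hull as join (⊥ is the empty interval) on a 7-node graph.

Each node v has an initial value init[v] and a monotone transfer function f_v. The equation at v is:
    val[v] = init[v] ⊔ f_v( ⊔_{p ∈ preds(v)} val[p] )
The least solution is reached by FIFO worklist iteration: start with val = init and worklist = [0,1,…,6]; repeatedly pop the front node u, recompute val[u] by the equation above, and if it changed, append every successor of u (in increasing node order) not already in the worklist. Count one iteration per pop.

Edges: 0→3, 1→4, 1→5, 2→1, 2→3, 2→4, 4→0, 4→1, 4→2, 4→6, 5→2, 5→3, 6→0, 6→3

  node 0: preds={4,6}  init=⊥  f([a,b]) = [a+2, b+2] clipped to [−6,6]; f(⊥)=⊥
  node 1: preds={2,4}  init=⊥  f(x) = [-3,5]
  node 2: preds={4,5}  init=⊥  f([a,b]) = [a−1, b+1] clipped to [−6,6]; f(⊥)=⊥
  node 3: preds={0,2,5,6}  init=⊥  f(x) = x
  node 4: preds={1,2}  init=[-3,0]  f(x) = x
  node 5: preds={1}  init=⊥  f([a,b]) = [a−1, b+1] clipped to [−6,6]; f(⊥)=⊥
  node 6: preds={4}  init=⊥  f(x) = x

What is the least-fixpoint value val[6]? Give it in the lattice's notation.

[-6,6]

Trace (26 dequeues):
  [1] u=0 | in [-3,0] | out [-1,2] | prev ⊥ | push {}
  [2] u=1 | in [-3,0] | out [-3,5] | prev ⊥ | push {}
  [3] u=2 | in [-3,0] | out [-4,1] | prev ⊥ | push {1}
  [4] u=3 | in [-4,2] | out [-4,2] | prev ⊥ | push {}
  [5] u=4 | in [-4,5] | out [-4,5] | prev [-3,0] | push {0,2}
  [6] u=5 | in [-3,5] | out [-4,6] | prev ⊥ | push {3}
  [7] u=6 | in [-4,5] | out [-4,5] | prev ⊥ | push {}
  [8] u=1 | in [-4,5] | out [-3,5] | ==
  [9] u=0 | in [-4,5] | out [-2,6] | prev [-1,2] | push {}
  [10] u=2 | in [-4,6] | out [-5,6] | prev [-4,1] | push {1,4}
  [11] u=3 | in [-5,6] | out [-5,6] | prev [-4,2] | push {}
  [12] u=1 | in [-5,6] | out [-3,5] | ==
  [13] u=4 | in [-5,6] | out [-5,6] | prev [-4,5] | push {0,1,2,6}
  [14] u=0 | in [-5,6] | out [-3,6] | prev [-2,6] | push {3}
  [15] u=1 | in [-5,6] | out [-3,5] | ==
  [16] u=2 | in [-5,6] | out [-6,6] | prev [-5,6] | push {1,4}
  [17] u=6 | in [-5,6] | out [-5,6] | prev [-4,5] | push {0}
  [18] u=3 | in [-6,6] | out [-6,6] | prev [-5,6] | push {}
  [19] u=1 | in [-6,6] | out [-3,5] | ==
  [20] u=4 | in [-6,6] | out [-6,6] | prev [-5,6] | push {1,2,6}
  [21] u=0 | in [-6,6] | out [-4,6] | prev [-3,6] | push {3}
  [22] u=1 | in [-6,6] | out [-3,5] | ==
  [23] u=2 | in [-6,6] | out [-6,6] | ==
  [24] u=6 | in [-6,6] | out [-6,6] | prev [-5,6] | push {0}
  [25] u=3 | in [-6,6] | out [-6,6] | ==
  [26] u=0 | in [-6,6] | out [-4,6] | ==

Converged values:
  [0] [-4,6]
  [1] [-3,5]
  [2] [-6,6]
  [3] [-6,6]
  [4] [-6,6]
  [5] [-4,6]
  [6] [-6,6]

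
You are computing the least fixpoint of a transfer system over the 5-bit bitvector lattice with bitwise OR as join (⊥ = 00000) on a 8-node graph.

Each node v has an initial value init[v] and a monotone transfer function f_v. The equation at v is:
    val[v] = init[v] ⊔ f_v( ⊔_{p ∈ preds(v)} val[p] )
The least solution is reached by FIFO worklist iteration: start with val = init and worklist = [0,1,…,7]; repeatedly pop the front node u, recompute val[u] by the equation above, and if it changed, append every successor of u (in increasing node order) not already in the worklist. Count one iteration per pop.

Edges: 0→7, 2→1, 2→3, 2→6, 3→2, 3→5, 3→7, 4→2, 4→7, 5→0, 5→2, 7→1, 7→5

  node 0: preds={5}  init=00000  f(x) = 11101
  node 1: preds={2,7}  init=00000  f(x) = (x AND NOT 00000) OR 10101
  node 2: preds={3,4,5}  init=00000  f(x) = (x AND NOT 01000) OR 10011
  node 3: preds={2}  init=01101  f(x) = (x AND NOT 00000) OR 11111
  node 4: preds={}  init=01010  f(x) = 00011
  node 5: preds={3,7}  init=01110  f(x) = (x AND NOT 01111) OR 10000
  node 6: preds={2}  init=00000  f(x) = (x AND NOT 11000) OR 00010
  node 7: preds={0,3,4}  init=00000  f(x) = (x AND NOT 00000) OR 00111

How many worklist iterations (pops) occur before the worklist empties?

12

Worklist (12 pops):
  #1 pop 0: in=01110 → 11101 (was 00000); enqueue []
  #2 pop 1: in=00000 → 10101 (was 00000); enqueue []
  #3 pop 2: in=01111 → 10111 (was 00000); enqueue [1]
  #4 pop 3: in=10111 → 11111 (was 01101); enqueue [2]
  #5 pop 4: in=00000 → 01011 (was 01010); enqueue []
  #6 pop 5: in=11111 → 11110 (was 01110); enqueue [0]
  #7 pop 6: in=10111 → 00111 (was 00000); enqueue []
  #8 pop 7: in=11111 → 11111 (was 00000); enqueue [5]
  #9 pop 1: in=11111 → 11111 (was 10101); enqueue []
  #10 pop 2: in=11111 → 10111 (no change)
  #11 pop 0: in=11110 → 11101 (no change)
  #12 pop 5: in=11111 → 11110 (no change)

Fixpoint:
  val[0] = 11101
  val[1] = 11111
  val[2] = 10111
  val[3] = 11111
  val[4] = 01011
  val[5] = 11110
  val[6] = 00111
  val[7] = 11111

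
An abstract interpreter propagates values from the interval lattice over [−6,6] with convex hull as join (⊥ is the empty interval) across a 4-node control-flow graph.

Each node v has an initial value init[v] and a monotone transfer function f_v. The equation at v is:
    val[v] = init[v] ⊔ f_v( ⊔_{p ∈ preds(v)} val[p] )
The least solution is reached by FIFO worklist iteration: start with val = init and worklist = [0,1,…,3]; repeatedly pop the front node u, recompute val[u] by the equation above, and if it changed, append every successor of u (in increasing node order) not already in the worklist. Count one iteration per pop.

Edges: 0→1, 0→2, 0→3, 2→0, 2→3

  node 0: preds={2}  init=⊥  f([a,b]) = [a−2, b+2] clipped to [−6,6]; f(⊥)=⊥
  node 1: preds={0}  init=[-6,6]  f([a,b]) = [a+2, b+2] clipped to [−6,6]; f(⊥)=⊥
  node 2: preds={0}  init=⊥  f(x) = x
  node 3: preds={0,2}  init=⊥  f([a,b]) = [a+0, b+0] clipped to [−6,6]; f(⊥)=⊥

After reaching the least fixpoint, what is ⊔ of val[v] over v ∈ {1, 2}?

Trace (4 dequeues):
  [1] u=0 | in ⊥ | out ⊥ | ==
  [2] u=1 | in ⊥ | out [-6,6] | ==
  [3] u=2 | in ⊥ | out ⊥ | ==
  [4] u=3 | in ⊥ | out ⊥ | ==

Converged values:
  [0] ⊥
  [1] [-6,6]
  [2] ⊥
  [3] ⊥

[-6,6]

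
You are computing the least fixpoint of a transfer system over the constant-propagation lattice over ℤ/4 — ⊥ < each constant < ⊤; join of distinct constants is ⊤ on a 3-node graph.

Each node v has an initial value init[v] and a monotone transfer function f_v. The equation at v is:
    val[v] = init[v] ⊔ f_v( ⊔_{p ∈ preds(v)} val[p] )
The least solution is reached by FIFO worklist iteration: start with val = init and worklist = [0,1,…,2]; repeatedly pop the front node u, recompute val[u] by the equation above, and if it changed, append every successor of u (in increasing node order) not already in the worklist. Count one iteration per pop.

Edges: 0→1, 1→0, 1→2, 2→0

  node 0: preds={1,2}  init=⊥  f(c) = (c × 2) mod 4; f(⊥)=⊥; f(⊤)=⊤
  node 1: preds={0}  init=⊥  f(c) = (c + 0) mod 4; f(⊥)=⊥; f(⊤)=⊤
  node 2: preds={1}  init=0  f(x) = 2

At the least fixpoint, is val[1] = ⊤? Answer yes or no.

yes

Trace (7 dequeues):
  [1] u=0 | in 0 | out 0 | prev ⊥ | push {}
  [2] u=1 | in 0 | out 0 | prev ⊥ | push {0}
  [3] u=2 | in 0 | out ⊤ | prev 0 | push {}
  [4] u=0 | in ⊤ | out ⊤ | prev 0 | push {1}
  [5] u=1 | in ⊤ | out ⊤ | prev 0 | push {0,2}
  [6] u=0 | in ⊤ | out ⊤ | ==
  [7] u=2 | in ⊤ | out ⊤ | ==

Converged values:
  [0] ⊤
  [1] ⊤
  [2] ⊤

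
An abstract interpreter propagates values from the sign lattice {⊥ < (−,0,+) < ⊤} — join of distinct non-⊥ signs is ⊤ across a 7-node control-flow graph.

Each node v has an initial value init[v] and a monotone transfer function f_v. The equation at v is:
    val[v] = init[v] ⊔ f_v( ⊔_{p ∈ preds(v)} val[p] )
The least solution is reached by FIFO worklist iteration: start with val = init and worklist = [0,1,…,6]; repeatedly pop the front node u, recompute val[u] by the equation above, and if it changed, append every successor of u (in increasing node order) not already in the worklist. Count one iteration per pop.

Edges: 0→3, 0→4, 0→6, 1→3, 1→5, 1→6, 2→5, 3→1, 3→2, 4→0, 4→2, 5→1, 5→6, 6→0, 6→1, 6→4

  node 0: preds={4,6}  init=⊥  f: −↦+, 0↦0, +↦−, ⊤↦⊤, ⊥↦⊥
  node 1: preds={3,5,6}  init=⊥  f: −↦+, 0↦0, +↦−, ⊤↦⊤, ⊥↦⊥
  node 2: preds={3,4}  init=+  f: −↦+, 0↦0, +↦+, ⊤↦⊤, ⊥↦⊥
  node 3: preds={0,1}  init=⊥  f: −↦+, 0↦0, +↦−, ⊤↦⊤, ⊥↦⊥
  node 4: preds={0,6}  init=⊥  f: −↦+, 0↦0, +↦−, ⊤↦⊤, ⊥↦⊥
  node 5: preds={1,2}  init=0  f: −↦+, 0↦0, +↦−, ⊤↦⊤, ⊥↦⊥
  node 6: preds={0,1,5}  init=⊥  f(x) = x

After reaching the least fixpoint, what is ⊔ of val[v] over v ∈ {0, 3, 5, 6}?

⊤

Iteration log — 17 steps:
  step 1. node 0  ⊔preds=⊥  new=⊥  stable
  step 2. node 1  ⊔preds=0  new=0  old=⊥  +wl: 
  step 3. node 2  ⊔preds=⊥  new=+  stable
  step 4. node 3  ⊔preds=0  new=0  old=⊥  +wl: 1,2
  step 5. node 4  ⊔preds=⊥  new=⊥  stable
  step 6. node 5  ⊔preds=⊤  new=⊤  old=0  +wl: 
  step 7. node 6  ⊔preds=⊤  new=⊤  old=⊥  +wl: 0,4
  step 8. node 1  ⊔preds=⊤  new=⊤  old=0  +wl: 3,5,6
  step 9. node 2  ⊔preds=0  new=⊤  old=+  +wl: 
  step 10. node 0  ⊔preds=⊤  new=⊤  old=⊥  +wl: 
  step 11. node 4  ⊔preds=⊤  new=⊤  old=⊥  +wl: 0,2
  step 12. node 3  ⊔preds=⊤  new=⊤  old=0  +wl: 1
  step 13. node 5  ⊔preds=⊤  new=⊤  stable
  step 14. node 6  ⊔preds=⊤  new=⊤  stable
  step 15. node 0  ⊔preds=⊤  new=⊤  stable
  step 16. node 2  ⊔preds=⊤  new=⊤  stable
  step 17. node 1  ⊔preds=⊤  new=⊤  stable

Least fixpoint reached:
  node 0: ⊤
  node 1: ⊤
  node 2: ⊤
  node 3: ⊤
  node 4: ⊤
  node 5: ⊤
  node 6: ⊤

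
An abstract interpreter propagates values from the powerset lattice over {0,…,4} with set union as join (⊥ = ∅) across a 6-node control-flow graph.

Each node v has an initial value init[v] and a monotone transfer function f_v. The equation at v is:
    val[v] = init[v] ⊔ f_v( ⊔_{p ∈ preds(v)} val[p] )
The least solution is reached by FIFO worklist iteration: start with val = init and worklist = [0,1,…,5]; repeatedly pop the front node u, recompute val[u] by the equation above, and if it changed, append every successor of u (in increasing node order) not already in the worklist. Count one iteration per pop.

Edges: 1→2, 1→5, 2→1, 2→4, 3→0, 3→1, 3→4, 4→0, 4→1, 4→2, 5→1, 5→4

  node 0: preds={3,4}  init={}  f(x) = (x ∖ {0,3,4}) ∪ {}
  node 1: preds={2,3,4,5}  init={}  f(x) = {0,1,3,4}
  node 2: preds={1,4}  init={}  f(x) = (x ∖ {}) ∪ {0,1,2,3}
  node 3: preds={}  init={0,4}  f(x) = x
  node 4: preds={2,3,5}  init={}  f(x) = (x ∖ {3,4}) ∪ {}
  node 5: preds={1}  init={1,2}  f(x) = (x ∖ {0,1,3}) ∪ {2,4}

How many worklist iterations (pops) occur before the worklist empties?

Iteration log — 10 steps:
  step 1. node 0  ⊔preds={0,4}  new={}  stable
  step 2. node 1  ⊔preds={0,1,2,4}  new={0,1,3,4}  old={}  +wl: 
  step 3. node 2  ⊔preds={0,1,3,4}  new={0,1,2,3,4}  old={}  +wl: 1
  step 4. node 3  ⊔preds={}  new={0,4}  stable
  step 5. node 4  ⊔preds={0,1,2,3,4}  new={0,1,2}  old={}  +wl: 0,2
  step 6. node 5  ⊔preds={0,1,3,4}  new={1,2,4}  old={1,2}  +wl: 4
  step 7. node 1  ⊔preds={0,1,2,3,4}  new={0,1,3,4}  stable
  step 8. node 0  ⊔preds={0,1,2,4}  new={1,2}  old={}  +wl: 
  step 9. node 2  ⊔preds={0,1,2,3,4}  new={0,1,2,3,4}  stable
  step 10. node 4  ⊔preds={0,1,2,3,4}  new={0,1,2}  stable

Least fixpoint reached:
  node 0: {1,2}
  node 1: {0,1,3,4}
  node 2: {0,1,2,3,4}
  node 3: {0,4}
  node 4: {0,1,2}
  node 5: {1,2,4}

10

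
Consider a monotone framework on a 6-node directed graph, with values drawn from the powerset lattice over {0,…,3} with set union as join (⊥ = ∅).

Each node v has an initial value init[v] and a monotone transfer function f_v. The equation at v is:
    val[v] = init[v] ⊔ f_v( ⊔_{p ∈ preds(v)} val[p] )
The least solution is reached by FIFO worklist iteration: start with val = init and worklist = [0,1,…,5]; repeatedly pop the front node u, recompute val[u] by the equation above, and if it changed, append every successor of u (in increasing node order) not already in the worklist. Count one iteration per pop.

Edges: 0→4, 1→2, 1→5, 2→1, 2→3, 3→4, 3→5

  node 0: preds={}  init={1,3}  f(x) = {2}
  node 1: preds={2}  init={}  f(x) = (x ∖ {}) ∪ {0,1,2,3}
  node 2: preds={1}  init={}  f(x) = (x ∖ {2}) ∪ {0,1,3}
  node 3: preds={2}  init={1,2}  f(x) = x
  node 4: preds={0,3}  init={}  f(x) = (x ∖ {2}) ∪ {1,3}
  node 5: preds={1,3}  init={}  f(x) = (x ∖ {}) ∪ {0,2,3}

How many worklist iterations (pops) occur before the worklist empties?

Worklist (7 pops):
  #1 pop 0: in={} → {1,2,3} (was {1,3}); enqueue []
  #2 pop 1: in={} → {0,1,2,3} (was {}); enqueue []
  #3 pop 2: in={0,1,2,3} → {0,1,3} (was {}); enqueue [1]
  #4 pop 3: in={0,1,3} → {0,1,2,3} (was {1,2}); enqueue []
  #5 pop 4: in={0,1,2,3} → {0,1,3} (was {}); enqueue []
  #6 pop 5: in={0,1,2,3} → {0,1,2,3} (was {}); enqueue []
  #7 pop 1: in={0,1,3} → {0,1,2,3} (no change)

Fixpoint:
  val[0] = {1,2,3}
  val[1] = {0,1,2,3}
  val[2] = {0,1,3}
  val[3] = {0,1,2,3}
  val[4] = {0,1,3}
  val[5] = {0,1,2,3}

7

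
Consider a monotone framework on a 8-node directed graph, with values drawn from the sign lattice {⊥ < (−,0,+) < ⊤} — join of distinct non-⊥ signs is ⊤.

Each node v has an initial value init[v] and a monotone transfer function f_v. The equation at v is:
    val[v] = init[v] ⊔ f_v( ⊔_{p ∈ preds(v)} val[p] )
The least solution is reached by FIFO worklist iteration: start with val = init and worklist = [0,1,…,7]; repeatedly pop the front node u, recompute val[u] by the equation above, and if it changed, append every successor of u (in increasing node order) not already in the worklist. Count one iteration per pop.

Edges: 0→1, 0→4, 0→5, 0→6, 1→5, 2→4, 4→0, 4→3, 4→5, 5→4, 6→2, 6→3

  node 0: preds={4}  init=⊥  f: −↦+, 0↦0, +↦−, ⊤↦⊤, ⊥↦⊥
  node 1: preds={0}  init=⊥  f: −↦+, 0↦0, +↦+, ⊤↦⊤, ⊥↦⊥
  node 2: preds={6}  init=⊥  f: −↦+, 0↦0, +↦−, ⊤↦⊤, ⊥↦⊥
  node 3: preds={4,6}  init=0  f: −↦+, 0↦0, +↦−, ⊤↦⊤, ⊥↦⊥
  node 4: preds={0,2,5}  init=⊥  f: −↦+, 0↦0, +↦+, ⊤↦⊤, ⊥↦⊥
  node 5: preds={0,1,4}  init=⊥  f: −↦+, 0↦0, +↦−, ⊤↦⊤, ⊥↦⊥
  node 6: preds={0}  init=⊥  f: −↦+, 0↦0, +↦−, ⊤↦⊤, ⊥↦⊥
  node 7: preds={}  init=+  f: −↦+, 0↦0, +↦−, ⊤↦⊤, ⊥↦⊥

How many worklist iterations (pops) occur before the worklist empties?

Iteration log — 8 steps:
  step 1. node 0  ⊔preds=⊥  new=⊥  stable
  step 2. node 1  ⊔preds=⊥  new=⊥  stable
  step 3. node 2  ⊔preds=⊥  new=⊥  stable
  step 4. node 3  ⊔preds=⊥  new=0  stable
  step 5. node 4  ⊔preds=⊥  new=⊥  stable
  step 6. node 5  ⊔preds=⊥  new=⊥  stable
  step 7. node 6  ⊔preds=⊥  new=⊥  stable
  step 8. node 7  ⊔preds=⊥  new=+  stable

Least fixpoint reached:
  node 0: ⊥
  node 1: ⊥
  node 2: ⊥
  node 3: 0
  node 4: ⊥
  node 5: ⊥
  node 6: ⊥
  node 7: +

8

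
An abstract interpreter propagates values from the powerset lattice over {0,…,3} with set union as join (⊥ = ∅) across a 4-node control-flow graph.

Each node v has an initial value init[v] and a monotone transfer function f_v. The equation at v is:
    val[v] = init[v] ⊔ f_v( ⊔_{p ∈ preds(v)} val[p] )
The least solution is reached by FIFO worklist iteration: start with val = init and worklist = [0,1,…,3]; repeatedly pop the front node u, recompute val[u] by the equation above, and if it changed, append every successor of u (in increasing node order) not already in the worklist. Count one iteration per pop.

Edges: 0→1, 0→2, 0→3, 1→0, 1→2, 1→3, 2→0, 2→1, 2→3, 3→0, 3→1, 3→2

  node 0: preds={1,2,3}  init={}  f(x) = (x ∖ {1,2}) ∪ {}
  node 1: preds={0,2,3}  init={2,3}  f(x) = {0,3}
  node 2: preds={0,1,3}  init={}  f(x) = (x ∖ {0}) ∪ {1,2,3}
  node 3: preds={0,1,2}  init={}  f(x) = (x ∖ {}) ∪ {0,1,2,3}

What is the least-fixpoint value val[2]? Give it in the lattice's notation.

Trace (8 dequeues):
  [1] u=0 | in {2,3} | out {3} | prev {} | push {}
  [2] u=1 | in {3} | out {0,2,3} | prev {2,3} | push {0}
  [3] u=2 | in {0,2,3} | out {1,2,3} | prev {} | push {1}
  [4] u=3 | in {0,1,2,3} | out {0,1,2,3} | prev {} | push {2}
  [5] u=0 | in {0,1,2,3} | out {0,3} | prev {3} | push {3}
  [6] u=1 | in {0,1,2,3} | out {0,2,3} | ==
  [7] u=2 | in {0,1,2,3} | out {1,2,3} | ==
  [8] u=3 | in {0,1,2,3} | out {0,1,2,3} | ==

Converged values:
  [0] {0,3}
  [1] {0,2,3}
  [2] {1,2,3}
  [3] {0,1,2,3}

{1,2,3}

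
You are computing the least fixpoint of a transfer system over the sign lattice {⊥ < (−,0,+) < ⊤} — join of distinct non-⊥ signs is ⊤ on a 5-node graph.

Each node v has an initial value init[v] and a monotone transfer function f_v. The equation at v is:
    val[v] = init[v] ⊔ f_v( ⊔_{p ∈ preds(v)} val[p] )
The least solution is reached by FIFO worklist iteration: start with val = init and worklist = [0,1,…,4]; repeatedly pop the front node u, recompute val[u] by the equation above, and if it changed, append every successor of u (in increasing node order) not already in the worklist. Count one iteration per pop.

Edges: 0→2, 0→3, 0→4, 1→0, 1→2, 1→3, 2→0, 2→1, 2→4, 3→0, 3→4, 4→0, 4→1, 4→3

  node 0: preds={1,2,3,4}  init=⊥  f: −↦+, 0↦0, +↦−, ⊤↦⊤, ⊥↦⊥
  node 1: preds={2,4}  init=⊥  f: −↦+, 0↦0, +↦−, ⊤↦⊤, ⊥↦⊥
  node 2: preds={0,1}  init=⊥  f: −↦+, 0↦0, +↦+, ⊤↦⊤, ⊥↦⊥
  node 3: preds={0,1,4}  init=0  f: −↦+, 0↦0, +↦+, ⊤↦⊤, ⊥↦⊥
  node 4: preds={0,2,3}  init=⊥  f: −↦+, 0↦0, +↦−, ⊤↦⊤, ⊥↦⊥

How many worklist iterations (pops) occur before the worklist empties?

Trace (10 dequeues):
  [1] u=0 | in 0 | out 0 | prev ⊥ | push {}
  [2] u=1 | in ⊥ | out ⊥ | ==
  [3] u=2 | in 0 | out 0 | prev ⊥ | push {0,1}
  [4] u=3 | in 0 | out 0 | ==
  [5] u=4 | in 0 | out 0 | prev ⊥ | push {3}
  [6] u=0 | in 0 | out 0 | ==
  [7] u=1 | in 0 | out 0 | prev ⊥ | push {0,2}
  [8] u=3 | in 0 | out 0 | ==
  [9] u=0 | in 0 | out 0 | ==
  [10] u=2 | in 0 | out 0 | ==

Converged values:
  [0] 0
  [1] 0
  [2] 0
  [3] 0
  [4] 0

10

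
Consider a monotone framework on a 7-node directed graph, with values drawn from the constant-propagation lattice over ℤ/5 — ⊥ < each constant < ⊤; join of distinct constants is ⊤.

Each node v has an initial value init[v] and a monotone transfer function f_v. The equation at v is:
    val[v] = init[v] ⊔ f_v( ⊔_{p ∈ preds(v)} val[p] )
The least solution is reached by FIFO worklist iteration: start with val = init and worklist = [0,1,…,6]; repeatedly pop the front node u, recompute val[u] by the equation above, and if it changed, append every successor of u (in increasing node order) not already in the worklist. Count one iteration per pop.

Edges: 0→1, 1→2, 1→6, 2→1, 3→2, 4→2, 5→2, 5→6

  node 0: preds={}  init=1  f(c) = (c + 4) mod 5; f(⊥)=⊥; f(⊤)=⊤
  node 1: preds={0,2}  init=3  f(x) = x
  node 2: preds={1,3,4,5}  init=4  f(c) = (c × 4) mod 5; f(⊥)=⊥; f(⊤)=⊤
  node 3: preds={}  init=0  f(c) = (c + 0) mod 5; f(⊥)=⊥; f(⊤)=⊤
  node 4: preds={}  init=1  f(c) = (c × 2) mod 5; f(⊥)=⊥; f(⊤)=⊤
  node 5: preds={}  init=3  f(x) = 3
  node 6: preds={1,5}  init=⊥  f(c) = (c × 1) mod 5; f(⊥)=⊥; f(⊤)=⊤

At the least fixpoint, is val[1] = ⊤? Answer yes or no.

yes

Worklist (8 pops):
  #1 pop 0: in=⊥ → 1 (no change)
  #2 pop 1: in=⊤ → ⊤ (was 3); enqueue []
  #3 pop 2: in=⊤ → ⊤ (was 4); enqueue [1]
  #4 pop 3: in=⊥ → 0 (no change)
  #5 pop 4: in=⊥ → 1 (no change)
  #6 pop 5: in=⊥ → 3 (no change)
  #7 pop 6: in=⊤ → ⊤ (was ⊥); enqueue []
  #8 pop 1: in=⊤ → ⊤ (no change)

Fixpoint:
  val[0] = 1
  val[1] = ⊤
  val[2] = ⊤
  val[3] = 0
  val[4] = 1
  val[5] = 3
  val[6] = ⊤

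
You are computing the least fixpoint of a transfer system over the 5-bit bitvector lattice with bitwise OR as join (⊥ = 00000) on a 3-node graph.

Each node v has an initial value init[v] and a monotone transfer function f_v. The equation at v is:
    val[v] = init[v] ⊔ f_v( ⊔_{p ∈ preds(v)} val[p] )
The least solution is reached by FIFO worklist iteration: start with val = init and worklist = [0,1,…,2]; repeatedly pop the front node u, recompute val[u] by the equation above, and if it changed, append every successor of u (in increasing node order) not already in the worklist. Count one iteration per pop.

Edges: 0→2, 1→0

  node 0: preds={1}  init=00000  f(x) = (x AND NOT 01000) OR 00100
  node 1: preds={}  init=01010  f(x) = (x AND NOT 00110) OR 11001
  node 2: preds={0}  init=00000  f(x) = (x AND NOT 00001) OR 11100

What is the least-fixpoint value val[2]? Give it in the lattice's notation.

11110

Trace (5 dequeues):
  [1] u=0 | in 01010 | out 00110 | prev 00000 | push {}
  [2] u=1 | in 00000 | out 11011 | prev 01010 | push {0}
  [3] u=2 | in 00110 | out 11110 | prev 00000 | push {}
  [4] u=0 | in 11011 | out 10111 | prev 00110 | push {2}
  [5] u=2 | in 10111 | out 11110 | ==

Converged values:
  [0] 10111
  [1] 11011
  [2] 11110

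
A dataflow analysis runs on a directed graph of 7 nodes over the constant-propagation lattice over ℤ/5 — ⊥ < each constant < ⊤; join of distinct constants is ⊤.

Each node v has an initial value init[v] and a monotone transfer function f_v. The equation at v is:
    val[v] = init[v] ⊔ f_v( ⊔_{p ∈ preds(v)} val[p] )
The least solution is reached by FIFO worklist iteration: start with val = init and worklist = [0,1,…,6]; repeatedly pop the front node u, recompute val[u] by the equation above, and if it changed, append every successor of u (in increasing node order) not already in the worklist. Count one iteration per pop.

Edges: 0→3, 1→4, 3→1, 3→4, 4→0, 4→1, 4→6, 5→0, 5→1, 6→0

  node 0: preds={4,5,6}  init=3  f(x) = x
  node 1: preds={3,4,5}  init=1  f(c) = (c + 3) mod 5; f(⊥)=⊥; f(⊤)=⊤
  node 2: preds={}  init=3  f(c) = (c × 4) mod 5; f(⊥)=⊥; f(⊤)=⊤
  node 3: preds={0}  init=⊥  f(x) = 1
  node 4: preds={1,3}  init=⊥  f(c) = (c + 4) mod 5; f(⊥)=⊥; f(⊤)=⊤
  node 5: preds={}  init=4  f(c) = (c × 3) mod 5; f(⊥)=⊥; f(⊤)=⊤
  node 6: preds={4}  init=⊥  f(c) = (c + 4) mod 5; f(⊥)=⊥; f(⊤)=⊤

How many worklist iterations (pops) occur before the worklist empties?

9

Trace (9 dequeues):
  [1] u=0 | in 4 | out ⊤ | prev 3 | push {}
  [2] u=1 | in 4 | out ⊤ | prev 1 | push {}
  [3] u=2 | in ⊥ | out 3 | ==
  [4] u=3 | in ⊤ | out 1 | prev ⊥ | push {1}
  [5] u=4 | in ⊤ | out ⊤ | prev ⊥ | push {0}
  [6] u=5 | in ⊥ | out 4 | ==
  [7] u=6 | in ⊤ | out ⊤ | prev ⊥ | push {}
  [8] u=1 | in ⊤ | out ⊤ | ==
  [9] u=0 | in ⊤ | out ⊤ | ==

Converged values:
  [0] ⊤
  [1] ⊤
  [2] 3
  [3] 1
  [4] ⊤
  [5] 4
  [6] ⊤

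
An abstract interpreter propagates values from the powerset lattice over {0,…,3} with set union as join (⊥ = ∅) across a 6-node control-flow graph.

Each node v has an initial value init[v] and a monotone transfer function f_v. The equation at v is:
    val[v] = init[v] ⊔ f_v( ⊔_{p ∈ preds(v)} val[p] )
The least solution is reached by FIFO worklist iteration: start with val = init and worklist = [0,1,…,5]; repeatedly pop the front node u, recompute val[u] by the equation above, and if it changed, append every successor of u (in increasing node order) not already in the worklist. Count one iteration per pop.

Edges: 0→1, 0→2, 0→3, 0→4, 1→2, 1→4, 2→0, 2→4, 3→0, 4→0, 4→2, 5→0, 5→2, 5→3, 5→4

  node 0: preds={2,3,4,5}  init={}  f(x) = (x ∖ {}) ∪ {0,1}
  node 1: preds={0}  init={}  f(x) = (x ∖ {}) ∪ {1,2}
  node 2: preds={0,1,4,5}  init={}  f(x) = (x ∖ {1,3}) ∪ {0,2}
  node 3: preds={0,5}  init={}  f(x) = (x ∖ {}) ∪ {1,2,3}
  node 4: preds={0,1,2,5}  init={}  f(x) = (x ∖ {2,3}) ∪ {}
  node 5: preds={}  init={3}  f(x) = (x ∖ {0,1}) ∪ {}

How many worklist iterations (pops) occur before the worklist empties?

Iteration log — 11 steps:
  step 1. node 0  ⊔preds={3}  new={0,1,3}  old={}  +wl: 
  step 2. node 1  ⊔preds={0,1,3}  new={0,1,2,3}  old={}  +wl: 
  step 3. node 2  ⊔preds={0,1,2,3}  new={0,2}  old={}  +wl: 0
  step 4. node 3  ⊔preds={0,1,3}  new={0,1,2,3}  old={}  +wl: 
  step 5. node 4  ⊔preds={0,1,2,3}  new={0,1}  old={}  +wl: 2
  step 6. node 5  ⊔preds={}  new={3}  stable
  step 7. node 0  ⊔preds={0,1,2,3}  new={0,1,2,3}  old={0,1,3}  +wl: 1,3,4
  step 8. node 2  ⊔preds={0,1,2,3}  new={0,2}  stable
  step 9. node 1  ⊔preds={0,1,2,3}  new={0,1,2,3}  stable
  step 10. node 3  ⊔preds={0,1,2,3}  new={0,1,2,3}  stable
  step 11. node 4  ⊔preds={0,1,2,3}  new={0,1}  stable

Least fixpoint reached:
  node 0: {0,1,2,3}
  node 1: {0,1,2,3}
  node 2: {0,2}
  node 3: {0,1,2,3}
  node 4: {0,1}
  node 5: {3}

11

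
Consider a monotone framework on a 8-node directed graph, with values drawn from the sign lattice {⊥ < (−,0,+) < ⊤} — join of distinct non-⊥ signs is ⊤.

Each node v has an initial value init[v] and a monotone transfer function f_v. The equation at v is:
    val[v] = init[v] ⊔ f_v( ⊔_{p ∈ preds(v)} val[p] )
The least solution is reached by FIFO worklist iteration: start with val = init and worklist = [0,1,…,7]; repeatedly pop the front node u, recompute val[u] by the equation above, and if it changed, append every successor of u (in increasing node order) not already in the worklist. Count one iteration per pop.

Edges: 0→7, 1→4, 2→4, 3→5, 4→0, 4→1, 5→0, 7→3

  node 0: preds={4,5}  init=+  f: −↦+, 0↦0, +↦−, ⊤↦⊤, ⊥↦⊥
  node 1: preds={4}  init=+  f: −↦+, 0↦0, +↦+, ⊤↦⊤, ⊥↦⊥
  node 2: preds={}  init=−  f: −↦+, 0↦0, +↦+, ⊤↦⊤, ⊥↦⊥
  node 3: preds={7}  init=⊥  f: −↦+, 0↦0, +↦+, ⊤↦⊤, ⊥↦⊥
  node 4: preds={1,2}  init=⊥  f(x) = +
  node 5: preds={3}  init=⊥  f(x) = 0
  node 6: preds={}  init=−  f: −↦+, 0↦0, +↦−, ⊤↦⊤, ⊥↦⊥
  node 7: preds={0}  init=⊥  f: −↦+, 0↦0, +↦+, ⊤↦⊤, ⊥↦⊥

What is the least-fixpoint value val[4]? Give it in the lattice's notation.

+

Worklist (15 pops):
  #1 pop 0: in=⊥ → + (no change)
  #2 pop 1: in=⊥ → + (no change)
  #3 pop 2: in=⊥ → − (no change)
  #4 pop 3: in=⊥ → ⊥ (no change)
  #5 pop 4: in=⊤ → + (was ⊥); enqueue [0,1]
  #6 pop 5: in=⊥ → 0 (was ⊥); enqueue []
  #7 pop 6: in=⊥ → − (no change)
  #8 pop 7: in=+ → + (was ⊥); enqueue [3]
  #9 pop 0: in=⊤ → ⊤ (was +); enqueue [7]
  #10 pop 1: in=+ → + (no change)
  #11 pop 3: in=+ → + (was ⊥); enqueue [5]
  #12 pop 7: in=⊤ → ⊤ (was +); enqueue [3]
  #13 pop 5: in=+ → 0 (no change)
  #14 pop 3: in=⊤ → ⊤ (was +); enqueue [5]
  #15 pop 5: in=⊤ → 0 (no change)

Fixpoint:
  val[0] = ⊤
  val[1] = +
  val[2] = −
  val[3] = ⊤
  val[4] = +
  val[5] = 0
  val[6] = −
  val[7] = ⊤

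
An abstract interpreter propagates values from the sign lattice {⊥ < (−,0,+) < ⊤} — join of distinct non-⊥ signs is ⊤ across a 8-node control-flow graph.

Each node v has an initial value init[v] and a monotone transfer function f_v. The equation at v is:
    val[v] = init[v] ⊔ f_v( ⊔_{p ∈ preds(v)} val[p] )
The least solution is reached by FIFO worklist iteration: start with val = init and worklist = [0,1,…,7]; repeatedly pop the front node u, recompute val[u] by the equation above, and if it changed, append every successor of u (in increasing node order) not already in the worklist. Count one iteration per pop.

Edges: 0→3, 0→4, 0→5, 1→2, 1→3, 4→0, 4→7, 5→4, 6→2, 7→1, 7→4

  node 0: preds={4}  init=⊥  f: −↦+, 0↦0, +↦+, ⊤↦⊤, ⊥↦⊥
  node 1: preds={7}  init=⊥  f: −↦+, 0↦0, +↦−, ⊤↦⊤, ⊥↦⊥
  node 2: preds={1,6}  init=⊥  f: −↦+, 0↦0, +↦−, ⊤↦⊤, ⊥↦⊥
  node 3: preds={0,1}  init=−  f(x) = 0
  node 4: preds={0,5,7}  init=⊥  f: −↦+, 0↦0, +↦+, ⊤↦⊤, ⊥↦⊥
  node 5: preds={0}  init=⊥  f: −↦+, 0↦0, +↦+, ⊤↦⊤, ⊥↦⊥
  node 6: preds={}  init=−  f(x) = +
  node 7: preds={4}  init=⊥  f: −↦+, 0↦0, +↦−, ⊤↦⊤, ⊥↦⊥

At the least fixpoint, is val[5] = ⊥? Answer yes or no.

yes

Trace (9 dequeues):
  [1] u=0 | in ⊥ | out ⊥ | ==
  [2] u=1 | in ⊥ | out ⊥ | ==
  [3] u=2 | in − | out + | prev ⊥ | push {}
  [4] u=3 | in ⊥ | out ⊤ | prev − | push {}
  [5] u=4 | in ⊥ | out ⊥ | ==
  [6] u=5 | in ⊥ | out ⊥ | ==
  [7] u=6 | in ⊥ | out ⊤ | prev − | push {2}
  [8] u=7 | in ⊥ | out ⊥ | ==
  [9] u=2 | in ⊤ | out ⊤ | prev + | push {}

Converged values:
  [0] ⊥
  [1] ⊥
  [2] ⊤
  [3] ⊤
  [4] ⊥
  [5] ⊥
  [6] ⊤
  [7] ⊥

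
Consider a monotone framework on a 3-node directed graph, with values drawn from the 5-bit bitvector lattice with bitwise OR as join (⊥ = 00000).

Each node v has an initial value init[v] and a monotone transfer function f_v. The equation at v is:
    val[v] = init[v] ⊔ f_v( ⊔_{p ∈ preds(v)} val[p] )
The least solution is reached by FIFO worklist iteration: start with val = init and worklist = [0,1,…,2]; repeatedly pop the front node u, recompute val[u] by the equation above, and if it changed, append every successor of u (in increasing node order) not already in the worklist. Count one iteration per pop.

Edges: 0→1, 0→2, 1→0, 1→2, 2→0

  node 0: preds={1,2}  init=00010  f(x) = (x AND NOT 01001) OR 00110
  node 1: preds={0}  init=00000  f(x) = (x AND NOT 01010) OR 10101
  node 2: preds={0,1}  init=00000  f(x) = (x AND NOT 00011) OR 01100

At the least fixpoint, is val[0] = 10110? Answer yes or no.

yes

Trace (6 dequeues):
  [1] u=0 | in 00000 | out 00110 | prev 00010 | push {}
  [2] u=1 | in 00110 | out 10101 | prev 00000 | push {0}
  [3] u=2 | in 10111 | out 11100 | prev 00000 | push {}
  [4] u=0 | in 11101 | out 10110 | prev 00110 | push {1,2}
  [5] u=1 | in 10110 | out 10101 | ==
  [6] u=2 | in 10111 | out 11100 | ==

Converged values:
  [0] 10110
  [1] 10101
  [2] 11100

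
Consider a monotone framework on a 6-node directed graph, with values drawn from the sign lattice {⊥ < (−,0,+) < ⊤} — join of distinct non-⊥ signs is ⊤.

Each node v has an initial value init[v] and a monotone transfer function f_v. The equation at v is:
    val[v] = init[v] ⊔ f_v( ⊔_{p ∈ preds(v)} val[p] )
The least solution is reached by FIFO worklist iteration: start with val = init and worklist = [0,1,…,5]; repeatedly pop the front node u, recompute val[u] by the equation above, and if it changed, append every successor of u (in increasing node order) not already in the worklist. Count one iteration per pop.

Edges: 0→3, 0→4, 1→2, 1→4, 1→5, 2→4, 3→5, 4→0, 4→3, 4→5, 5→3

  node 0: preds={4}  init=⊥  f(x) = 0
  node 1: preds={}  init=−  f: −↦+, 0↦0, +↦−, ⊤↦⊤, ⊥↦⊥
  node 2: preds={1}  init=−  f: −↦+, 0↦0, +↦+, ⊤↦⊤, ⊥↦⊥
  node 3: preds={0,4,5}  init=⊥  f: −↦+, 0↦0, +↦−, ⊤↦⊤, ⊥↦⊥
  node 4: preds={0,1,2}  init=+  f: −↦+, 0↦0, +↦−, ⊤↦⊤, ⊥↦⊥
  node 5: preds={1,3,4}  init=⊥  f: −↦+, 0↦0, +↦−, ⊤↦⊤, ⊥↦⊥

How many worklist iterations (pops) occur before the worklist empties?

8

Iteration log — 8 steps:
  step 1. node 0  ⊔preds=+  new=0  old=⊥  +wl: 
  step 2. node 1  ⊔preds=⊥  new=−  stable
  step 3. node 2  ⊔preds=−  new=⊤  old=−  +wl: 
  step 4. node 3  ⊔preds=⊤  new=⊤  old=⊥  +wl: 
  step 5. node 4  ⊔preds=⊤  new=⊤  old=+  +wl: 0,3
  step 6. node 5  ⊔preds=⊤  new=⊤  old=⊥  +wl: 
  step 7. node 0  ⊔preds=⊤  new=0  stable
  step 8. node 3  ⊔preds=⊤  new=⊤  stable

Least fixpoint reached:
  node 0: 0
  node 1: −
  node 2: ⊤
  node 3: ⊤
  node 4: ⊤
  node 5: ⊤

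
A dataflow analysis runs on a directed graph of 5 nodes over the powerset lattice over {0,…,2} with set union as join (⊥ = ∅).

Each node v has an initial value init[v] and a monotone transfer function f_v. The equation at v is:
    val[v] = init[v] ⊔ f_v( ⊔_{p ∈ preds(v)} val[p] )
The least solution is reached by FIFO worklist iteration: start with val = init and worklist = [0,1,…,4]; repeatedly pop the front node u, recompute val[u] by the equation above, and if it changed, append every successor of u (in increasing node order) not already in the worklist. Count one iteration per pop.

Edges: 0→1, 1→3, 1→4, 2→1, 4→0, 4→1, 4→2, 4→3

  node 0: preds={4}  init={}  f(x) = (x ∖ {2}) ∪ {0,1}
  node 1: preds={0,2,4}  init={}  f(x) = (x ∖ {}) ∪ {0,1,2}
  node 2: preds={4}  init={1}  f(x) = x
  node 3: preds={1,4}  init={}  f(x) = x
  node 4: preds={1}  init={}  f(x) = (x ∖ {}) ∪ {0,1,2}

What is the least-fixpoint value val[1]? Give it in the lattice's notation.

{0,1,2}

Trace (10 dequeues):
  [1] u=0 | in {} | out {0,1} | prev {} | push {}
  [2] u=1 | in {0,1} | out {0,1,2} | prev {} | push {}
  [3] u=2 | in {} | out {1} | ==
  [4] u=3 | in {0,1,2} | out {0,1,2} | prev {} | push {}
  [5] u=4 | in {0,1,2} | out {0,1,2} | prev {} | push {0,1,2,3}
  [6] u=0 | in {0,1,2} | out {0,1} | ==
  [7] u=1 | in {0,1,2} | out {0,1,2} | ==
  [8] u=2 | in {0,1,2} | out {0,1,2} | prev {1} | push {1}
  [9] u=3 | in {0,1,2} | out {0,1,2} | ==
  [10] u=1 | in {0,1,2} | out {0,1,2} | ==

Converged values:
  [0] {0,1}
  [1] {0,1,2}
  [2] {0,1,2}
  [3] {0,1,2}
  [4] {0,1,2}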